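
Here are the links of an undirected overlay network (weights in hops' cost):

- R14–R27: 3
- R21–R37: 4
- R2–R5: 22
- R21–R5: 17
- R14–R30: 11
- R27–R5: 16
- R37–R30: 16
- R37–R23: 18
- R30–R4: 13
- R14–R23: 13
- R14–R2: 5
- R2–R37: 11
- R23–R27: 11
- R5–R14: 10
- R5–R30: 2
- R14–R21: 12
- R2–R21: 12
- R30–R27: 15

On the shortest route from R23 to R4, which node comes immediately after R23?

R14

Candidate routes:
R23 → R27 → R14 → R30 → R4: 11+3+11+13 = 38
R23 → R14 → R30 → R4: 13+11+13 = 37
R23 → R27 → R30 → R4: 11+15+13 = 39
R23 → R14 → R5 → R30 → R4: 13+10+2+13 = 38
The minimum is 37 hops' cost via R23 → R14 → R30 → R4.
So from R23 the first move is to R14.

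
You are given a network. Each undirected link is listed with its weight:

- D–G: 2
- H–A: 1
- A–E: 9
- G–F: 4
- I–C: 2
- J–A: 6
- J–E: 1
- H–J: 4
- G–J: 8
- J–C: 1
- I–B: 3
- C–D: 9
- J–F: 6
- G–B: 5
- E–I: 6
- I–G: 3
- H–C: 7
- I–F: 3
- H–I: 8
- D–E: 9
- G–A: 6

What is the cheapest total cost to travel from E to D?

Candidate routes:
E–I–G–D: 6+3+2 = 11
E–J–G–D: 1+8+2 = 11
E–D: 9 = 9
E–J–C–D: 1+1+9 = 11
Cheapest is E–D at 9.

9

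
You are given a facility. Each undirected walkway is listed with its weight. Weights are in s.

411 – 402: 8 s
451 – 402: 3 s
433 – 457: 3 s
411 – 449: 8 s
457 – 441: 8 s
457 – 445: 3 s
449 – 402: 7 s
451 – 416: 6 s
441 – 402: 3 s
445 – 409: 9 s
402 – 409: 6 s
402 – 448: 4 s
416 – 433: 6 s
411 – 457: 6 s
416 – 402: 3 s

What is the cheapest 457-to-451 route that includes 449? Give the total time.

Best 457 to 449: 457 → 411 → 449 costing 14
Best 449 to 451: 449 → 402 → 451 costing 10
Total via 449: 14 + 10 = 24 s.

24 s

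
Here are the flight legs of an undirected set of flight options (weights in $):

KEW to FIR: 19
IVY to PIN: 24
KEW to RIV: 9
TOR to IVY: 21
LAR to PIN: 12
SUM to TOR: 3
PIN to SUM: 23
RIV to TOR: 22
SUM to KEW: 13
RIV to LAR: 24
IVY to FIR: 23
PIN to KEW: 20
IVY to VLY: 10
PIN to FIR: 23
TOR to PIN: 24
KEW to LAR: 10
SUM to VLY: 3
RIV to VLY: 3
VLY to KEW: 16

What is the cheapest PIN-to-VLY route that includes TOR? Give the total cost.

Shortest PIN→TOR: PIN–TOR = 24
Shortest TOR→VLY: TOR–SUM–VLY = 6
Total via TOR: 24 + 6 = $30.

$30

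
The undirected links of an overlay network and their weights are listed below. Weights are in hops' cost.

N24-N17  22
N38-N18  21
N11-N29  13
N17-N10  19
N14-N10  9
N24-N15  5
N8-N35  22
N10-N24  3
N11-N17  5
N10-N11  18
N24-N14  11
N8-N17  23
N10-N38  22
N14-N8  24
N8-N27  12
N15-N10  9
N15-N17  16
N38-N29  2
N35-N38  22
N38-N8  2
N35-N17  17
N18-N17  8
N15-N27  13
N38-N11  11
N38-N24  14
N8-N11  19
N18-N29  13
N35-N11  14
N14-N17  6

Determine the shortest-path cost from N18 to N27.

29 hops' cost

Settle nodes by increasing distance from N18:
N18: 0
N17: 8  (via N18)
N11: 13  (via N17)
N29: 13  (via N18)
N14: 14  (via N17)
N38: 15  (via N29)
N8: 17  (via N38)
N10: 23  (via N14)
N15: 24  (via N17)
N35: 25  (via N17)
N24: 25  (via N14)
N27: 29  (via N8)
Shortest route: N18–N29–N38–N8–N27 = 29 hops' cost.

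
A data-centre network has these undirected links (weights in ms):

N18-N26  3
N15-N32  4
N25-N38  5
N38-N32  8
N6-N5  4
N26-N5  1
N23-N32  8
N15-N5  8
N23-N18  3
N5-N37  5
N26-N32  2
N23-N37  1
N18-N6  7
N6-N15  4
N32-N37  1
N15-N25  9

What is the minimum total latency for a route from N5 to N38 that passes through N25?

Shortest N5→N25: N5 → N26 → N32 → N15 → N25 = 16
Shortest N25→N38: N25 → N38 = 5
Total via N25: 16 + 5 = 21 ms.

21 ms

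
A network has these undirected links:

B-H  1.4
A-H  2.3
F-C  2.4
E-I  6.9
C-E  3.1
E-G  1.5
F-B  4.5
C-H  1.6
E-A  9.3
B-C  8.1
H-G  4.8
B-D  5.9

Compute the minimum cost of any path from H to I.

Compare a few routes:
H - A - E - I: 2.3+9.3+6.9 = 18.5
H - C - E - I: 1.6+3.1+6.9 = 11.6
H - B - F - C - E - I: 1.4+4.5+2.4+3.1+6.9 = 18.3
H - G - E - I: 4.8+1.5+6.9 = 13.2
The minimum is 11.6 via H - C - E - I.

11.6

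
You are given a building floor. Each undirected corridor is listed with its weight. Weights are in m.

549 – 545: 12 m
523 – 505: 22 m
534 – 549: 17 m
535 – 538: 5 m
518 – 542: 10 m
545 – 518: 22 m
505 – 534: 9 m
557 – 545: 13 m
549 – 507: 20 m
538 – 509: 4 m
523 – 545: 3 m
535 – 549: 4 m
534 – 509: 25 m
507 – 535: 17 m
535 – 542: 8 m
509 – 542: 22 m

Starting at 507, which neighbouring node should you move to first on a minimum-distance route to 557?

549

Enumerating some paths:
507 - 549 - 545 - 557: 20+12+13 = 45
507 - 535 - 549 - 545 - 557: 17+4+12+13 = 46
507 - 535 - 542 - 518 - 545 - 557: 17+8+10+22+13 = 70
The minimum is 45 m via 507 - 549 - 545 - 557.
So from 507 the first move is to 549.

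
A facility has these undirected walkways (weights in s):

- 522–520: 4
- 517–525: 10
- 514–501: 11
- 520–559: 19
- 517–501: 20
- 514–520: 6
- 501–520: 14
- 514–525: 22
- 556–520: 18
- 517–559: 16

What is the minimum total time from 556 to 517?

52 s

Enumerating some paths:
556–520–559–517: 18+19+16 = 53
556–520–514–501–517: 18+6+11+20 = 55
556–520–501–517: 18+14+20 = 52
Cheapest is 556–520–501–517 at 52 s.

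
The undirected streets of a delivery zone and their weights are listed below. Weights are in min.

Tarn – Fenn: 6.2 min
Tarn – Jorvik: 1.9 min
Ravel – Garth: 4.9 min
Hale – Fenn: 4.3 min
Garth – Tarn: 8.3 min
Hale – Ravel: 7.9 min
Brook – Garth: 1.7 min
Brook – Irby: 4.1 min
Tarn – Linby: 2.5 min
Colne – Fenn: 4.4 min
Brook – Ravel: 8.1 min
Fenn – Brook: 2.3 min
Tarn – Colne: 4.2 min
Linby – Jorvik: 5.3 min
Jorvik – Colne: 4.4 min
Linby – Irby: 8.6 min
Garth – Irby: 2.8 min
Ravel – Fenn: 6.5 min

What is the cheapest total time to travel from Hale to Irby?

10.7 min

Enumerating some paths:
Hale → Fenn → Ravel → Garth → Irby: 4.3+6.5+4.9+2.8 = 18.5
Hale → Fenn → Brook → Irby: 4.3+2.3+4.1 = 10.7
Hale → Ravel → Garth → Irby: 7.9+4.9+2.8 = 15.6
Hale → Fenn → Brook → Garth → Irby: 4.3+2.3+1.7+2.8 = 11.1
Cheapest is Hale → Fenn → Brook → Irby at 10.7 min.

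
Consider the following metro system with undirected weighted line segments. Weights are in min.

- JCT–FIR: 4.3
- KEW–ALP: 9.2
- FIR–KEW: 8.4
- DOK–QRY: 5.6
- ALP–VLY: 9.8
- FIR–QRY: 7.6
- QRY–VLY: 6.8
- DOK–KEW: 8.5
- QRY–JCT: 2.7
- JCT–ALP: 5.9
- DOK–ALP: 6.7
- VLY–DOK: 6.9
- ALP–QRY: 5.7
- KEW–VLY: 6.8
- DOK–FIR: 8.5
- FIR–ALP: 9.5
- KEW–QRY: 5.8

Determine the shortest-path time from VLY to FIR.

Running Dijkstra from VLY:
VLY: 0
QRY: 6.8  (via VLY)
KEW: 6.8  (via VLY)
DOK: 6.9  (via VLY)
JCT: 9.5  (via QRY)
ALP: 9.8  (via VLY)
FIR: 13.8  (via JCT)
Shortest route: VLY → QRY → JCT → FIR = 13.8 min.

13.8 min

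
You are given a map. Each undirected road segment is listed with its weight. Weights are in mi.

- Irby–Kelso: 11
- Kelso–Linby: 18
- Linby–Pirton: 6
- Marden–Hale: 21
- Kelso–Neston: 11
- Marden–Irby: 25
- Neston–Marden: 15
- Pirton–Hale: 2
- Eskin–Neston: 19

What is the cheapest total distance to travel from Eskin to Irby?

Compare a few routes:
Eskin → Neston → Kelso → Linby → Pirton → Hale → Marden → Irby: 19+11+18+6+2+21+25 = 102
Eskin → Neston → Marden → Hale → Pirton → Linby → Kelso → Irby: 19+15+21+2+6+18+11 = 92
Eskin → Neston → Kelso → Irby: 19+11+11 = 41
Eskin → Neston → Marden → Irby: 19+15+25 = 59
Cheapest is Eskin → Neston → Kelso → Irby at 41 mi.

41 mi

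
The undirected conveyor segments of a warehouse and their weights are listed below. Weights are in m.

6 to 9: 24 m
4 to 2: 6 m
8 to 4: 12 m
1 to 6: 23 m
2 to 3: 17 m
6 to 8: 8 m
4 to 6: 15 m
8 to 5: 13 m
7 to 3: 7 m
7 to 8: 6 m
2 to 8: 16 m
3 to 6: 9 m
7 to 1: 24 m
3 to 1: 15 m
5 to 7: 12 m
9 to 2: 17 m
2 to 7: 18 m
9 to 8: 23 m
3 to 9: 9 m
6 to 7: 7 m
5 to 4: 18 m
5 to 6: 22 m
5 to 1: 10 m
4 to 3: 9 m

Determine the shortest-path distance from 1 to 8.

23 m

Settle nodes by increasing distance from 1:
1: 0
5: 10  (via 1)
3: 15  (via 1)
7: 22  (via 5)
6: 23  (via 1)
8: 23  (via 5)
Shortest route: 1–5–8 = 23 m.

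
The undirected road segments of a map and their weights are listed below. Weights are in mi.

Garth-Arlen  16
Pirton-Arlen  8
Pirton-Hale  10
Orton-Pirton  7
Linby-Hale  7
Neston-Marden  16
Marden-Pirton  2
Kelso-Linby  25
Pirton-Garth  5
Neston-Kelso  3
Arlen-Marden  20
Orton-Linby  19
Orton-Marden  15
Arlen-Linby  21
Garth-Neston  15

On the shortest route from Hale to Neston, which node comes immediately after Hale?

Pirton

Candidate routes:
Hale–Pirton–Garth–Neston: 10+5+15 = 30
Hale–Pirton–Marden–Neston: 10+2+16 = 28
The minimum is 28 mi via Hale–Pirton–Marden–Neston.
So from Hale the first move is to Pirton.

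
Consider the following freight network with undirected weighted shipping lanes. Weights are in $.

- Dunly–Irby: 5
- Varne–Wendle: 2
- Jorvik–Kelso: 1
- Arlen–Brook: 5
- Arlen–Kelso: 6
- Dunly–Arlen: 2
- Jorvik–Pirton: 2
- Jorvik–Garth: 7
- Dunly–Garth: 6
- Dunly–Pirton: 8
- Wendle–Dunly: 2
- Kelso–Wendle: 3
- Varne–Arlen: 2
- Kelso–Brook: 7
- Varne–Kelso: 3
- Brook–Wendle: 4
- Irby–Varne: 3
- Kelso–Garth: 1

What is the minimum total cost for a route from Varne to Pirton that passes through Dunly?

Best Varne to Dunly: Varne → Wendle → Dunly costing 4
Shortest Dunly→Pirton: Dunly → Pirton = 8
Total via Dunly: 4 + 8 = $12.

$12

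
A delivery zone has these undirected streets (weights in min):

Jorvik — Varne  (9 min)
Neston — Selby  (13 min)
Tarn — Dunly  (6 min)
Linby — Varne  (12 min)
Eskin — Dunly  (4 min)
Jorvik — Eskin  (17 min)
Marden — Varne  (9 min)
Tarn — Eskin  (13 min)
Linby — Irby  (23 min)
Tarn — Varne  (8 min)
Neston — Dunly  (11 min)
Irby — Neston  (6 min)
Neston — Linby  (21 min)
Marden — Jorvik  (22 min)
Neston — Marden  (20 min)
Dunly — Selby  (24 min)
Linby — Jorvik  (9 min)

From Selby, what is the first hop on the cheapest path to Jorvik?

Enumerating some paths:
Selby–Dunly–Eskin–Jorvik: 24+4+17 = 45
Selby–Neston–Linby–Jorvik: 13+21+9 = 43
Cheapest is Selby–Neston–Linby–Jorvik at 43 min.
So from Selby the first move is to Neston.

Neston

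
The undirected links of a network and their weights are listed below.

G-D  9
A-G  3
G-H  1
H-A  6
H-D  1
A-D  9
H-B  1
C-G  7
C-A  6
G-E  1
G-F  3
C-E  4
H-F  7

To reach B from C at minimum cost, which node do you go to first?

E

Candidate routes:
C → G → H → B: 7+1+1 = 9
C → E → G → H → B: 4+1+1+1 = 7
Cheapest is C → E → G → H → B at 7.
So from C the first move is to E.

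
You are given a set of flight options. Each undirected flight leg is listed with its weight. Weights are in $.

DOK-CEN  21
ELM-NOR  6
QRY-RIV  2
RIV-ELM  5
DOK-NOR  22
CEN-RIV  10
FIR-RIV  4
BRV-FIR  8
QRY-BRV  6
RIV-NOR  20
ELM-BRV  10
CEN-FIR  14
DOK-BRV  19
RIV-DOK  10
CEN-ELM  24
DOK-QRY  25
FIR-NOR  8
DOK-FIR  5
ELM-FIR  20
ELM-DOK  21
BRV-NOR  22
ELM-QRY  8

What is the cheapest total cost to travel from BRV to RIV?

Running Dijkstra from BRV:
BRV: 0
QRY: 6  (via BRV)
RIV: 8  (via QRY)
Shortest route: BRV → QRY → RIV = $8.

$8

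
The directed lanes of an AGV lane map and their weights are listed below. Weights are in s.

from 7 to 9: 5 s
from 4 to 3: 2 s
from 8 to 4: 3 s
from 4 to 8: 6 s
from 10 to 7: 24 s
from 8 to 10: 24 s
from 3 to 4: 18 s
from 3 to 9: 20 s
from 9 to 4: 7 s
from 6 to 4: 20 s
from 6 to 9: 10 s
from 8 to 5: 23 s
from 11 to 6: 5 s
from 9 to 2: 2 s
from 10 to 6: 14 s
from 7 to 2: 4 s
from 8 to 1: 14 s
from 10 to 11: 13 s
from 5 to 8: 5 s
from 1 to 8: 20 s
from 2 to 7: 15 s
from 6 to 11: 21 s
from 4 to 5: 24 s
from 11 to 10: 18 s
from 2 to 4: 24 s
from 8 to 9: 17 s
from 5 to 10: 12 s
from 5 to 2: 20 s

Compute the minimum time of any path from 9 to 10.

Enumerating some paths:
9–4–5–10: 7+24+12 = 43
9–4–8–10: 7+6+24 = 37
The minimum is 37 s via 9–4–8–10.

37 s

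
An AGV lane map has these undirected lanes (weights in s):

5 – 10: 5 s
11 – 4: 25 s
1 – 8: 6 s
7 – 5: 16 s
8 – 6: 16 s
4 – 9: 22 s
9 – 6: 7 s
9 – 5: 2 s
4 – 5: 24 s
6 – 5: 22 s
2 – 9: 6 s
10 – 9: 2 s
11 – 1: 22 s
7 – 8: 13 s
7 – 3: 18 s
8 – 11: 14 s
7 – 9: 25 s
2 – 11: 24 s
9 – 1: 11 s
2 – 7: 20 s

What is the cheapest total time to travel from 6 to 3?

43 s

Compare a few routes:
6–9–5–7–3: 7+2+16+18 = 43
6–9–10–5–7–3: 7+2+5+16+18 = 48
6–8–7–3: 16+13+18 = 47
Cheapest is 6–9–5–7–3 at 43 s.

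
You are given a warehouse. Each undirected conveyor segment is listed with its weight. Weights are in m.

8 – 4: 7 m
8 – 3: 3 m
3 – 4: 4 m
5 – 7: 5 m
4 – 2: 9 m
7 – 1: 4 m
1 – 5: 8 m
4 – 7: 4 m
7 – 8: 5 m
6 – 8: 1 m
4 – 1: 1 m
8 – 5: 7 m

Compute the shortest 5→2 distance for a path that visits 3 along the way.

Best 5 to 3: 5–8–3 costing 10
Shortest 3→2: 3–4–2 = 13
Total via 3: 10 + 13 = 23 m.

23 m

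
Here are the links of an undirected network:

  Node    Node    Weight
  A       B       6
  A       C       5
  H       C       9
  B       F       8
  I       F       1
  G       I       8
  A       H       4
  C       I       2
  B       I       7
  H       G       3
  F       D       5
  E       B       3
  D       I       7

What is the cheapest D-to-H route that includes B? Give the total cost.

23

Shortest D→B: D–F–B = 13
Shortest B→H: B–A–H = 10
Total via B: 13 + 10 = 23.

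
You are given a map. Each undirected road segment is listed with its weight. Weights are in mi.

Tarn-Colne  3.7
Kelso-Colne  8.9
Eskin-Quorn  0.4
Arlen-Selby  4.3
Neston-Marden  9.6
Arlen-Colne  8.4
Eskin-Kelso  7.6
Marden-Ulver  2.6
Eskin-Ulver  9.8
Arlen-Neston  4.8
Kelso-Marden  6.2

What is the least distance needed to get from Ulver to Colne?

Compare a few routes:
Ulver–Marden–Neston–Arlen–Colne: 2.6+9.6+4.8+8.4 = 25.4
Ulver–Eskin–Kelso–Colne: 9.8+7.6+8.9 = 26.3
Ulver–Marden–Kelso–Colne: 2.6+6.2+8.9 = 17.7
Cheapest is Ulver–Marden–Kelso–Colne at 17.7 mi.

17.7 mi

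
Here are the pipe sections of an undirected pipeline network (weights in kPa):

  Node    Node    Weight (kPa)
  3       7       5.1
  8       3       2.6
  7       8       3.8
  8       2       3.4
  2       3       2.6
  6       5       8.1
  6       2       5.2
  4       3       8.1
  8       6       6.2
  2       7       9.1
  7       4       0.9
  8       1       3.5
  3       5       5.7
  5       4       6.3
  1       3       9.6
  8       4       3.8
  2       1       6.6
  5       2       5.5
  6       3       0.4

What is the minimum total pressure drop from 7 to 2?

Compare a few routes:
7–8–2: 3.8+3.4 = 7.2
7–4–8–2: 0.9+3.8+3.4 = 8.1
7–3–2: 5.1+2.6 = 7.7
The minimum is 7.2 kPa via 7–8–2.

7.2 kPa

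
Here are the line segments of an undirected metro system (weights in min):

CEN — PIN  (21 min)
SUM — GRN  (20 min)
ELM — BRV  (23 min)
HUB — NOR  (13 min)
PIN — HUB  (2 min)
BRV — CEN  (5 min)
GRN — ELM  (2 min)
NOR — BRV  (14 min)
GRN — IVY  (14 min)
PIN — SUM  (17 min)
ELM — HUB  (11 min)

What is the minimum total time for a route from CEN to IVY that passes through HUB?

Best CEN to HUB: CEN–PIN–HUB costing 23
Shortest HUB→IVY: HUB–ELM–GRN–IVY = 27
Total via HUB: 23 + 27 = 50 min.

50 min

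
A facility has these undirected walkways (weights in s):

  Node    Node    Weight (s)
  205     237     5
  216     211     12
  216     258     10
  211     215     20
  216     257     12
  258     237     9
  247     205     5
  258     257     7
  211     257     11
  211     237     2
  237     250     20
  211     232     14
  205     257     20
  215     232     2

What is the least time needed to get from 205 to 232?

Settle nodes by increasing distance from 205:
205: 0
247: 5  (via 205)
237: 5  (via 205)
211: 7  (via 237)
258: 14  (via 237)
257: 18  (via 211)
216: 19  (via 211)
232: 21  (via 211)
Shortest route: 205–237–211–232 = 21 s.

21 s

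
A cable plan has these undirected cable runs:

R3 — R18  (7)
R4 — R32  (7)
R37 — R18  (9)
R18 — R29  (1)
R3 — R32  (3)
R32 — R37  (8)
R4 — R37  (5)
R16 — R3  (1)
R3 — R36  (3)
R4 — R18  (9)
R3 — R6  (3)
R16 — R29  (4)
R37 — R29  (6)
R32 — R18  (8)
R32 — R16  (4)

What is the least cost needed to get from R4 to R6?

13

Candidate routes:
R4 - R32 - R3 - R6: 7+3+3 = 13
R4 - R32 - R16 - R3 - R6: 7+4+1+3 = 15
Cheapest is R4 - R32 - R3 - R6 at 13.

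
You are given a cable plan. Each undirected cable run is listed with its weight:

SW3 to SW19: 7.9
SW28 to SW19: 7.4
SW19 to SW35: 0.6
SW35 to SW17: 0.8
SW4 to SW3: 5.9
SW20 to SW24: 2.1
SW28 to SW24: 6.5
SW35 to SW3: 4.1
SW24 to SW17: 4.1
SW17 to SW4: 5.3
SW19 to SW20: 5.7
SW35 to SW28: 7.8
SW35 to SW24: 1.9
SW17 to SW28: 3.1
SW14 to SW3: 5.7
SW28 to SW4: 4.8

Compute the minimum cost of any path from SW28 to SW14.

Settle nodes by increasing distance from SW28:
SW28: 0
SW17: 3.1  (via SW28)
SW35: 3.9  (via SW17)
SW19: 4.5  (via SW35)
SW4: 4.8  (via SW28)
SW24: 5.8  (via SW35)
SW20: 7.9  (via SW24)
SW3: 8  (via SW35)
SW14: 13.7  (via SW3)
Shortest route: SW28 → SW17 → SW35 → SW3 → SW14 = 13.7.

13.7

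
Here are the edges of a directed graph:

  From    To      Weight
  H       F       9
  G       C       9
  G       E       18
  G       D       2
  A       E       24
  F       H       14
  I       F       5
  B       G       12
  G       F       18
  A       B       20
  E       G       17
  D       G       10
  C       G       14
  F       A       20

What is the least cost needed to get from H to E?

Settle nodes by increasing distance from H:
H: 0
F: 9  (via H)
A: 29  (via F)
B: 49  (via A)
E: 53  (via A)
Shortest route: H → F → A → E = 53.

53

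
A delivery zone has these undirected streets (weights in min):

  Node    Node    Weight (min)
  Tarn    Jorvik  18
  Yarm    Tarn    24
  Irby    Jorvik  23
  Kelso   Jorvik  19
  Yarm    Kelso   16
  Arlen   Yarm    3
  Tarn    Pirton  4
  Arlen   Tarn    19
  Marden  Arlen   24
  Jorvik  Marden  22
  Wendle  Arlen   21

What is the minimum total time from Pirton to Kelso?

Enumerating some paths:
Pirton–Tarn–Arlen–Yarm–Kelso: 4+19+3+16 = 42
Pirton–Tarn–Jorvik–Kelso: 4+18+19 = 41
Pirton–Tarn–Yarm–Kelso: 4+24+16 = 44
Cheapest is Pirton–Tarn–Jorvik–Kelso at 41 min.

41 min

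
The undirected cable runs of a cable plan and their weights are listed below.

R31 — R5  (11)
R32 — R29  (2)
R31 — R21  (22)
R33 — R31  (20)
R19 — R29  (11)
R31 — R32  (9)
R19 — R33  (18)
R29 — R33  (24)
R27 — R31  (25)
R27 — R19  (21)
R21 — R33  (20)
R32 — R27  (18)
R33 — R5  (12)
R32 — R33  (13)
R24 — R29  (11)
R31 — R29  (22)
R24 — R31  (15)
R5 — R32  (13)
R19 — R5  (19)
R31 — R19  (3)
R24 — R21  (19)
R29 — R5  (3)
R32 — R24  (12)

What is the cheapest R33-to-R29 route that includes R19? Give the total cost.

Best R33 to R19: R33 → R19 costing 18
Shortest R19→R29: R19 → R29 = 11
Total via R19: 18 + 11 = 29.

29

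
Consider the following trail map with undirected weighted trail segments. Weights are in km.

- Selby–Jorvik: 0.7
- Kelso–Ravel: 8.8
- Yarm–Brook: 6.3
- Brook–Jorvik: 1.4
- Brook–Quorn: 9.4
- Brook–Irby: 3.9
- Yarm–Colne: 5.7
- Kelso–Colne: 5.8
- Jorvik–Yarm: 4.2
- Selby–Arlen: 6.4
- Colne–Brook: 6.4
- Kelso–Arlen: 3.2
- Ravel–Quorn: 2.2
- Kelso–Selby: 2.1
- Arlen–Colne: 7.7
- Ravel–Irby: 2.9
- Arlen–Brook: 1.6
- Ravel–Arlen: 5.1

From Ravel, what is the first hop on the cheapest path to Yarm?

Arlen

Enumerating some paths:
Ravel → Arlen → Brook → Yarm: 5.1+1.6+6.3 = 13
Ravel → Arlen → Brook → Jorvik → Yarm: 5.1+1.6+1.4+4.2 = 12.3
Ravel → Irby → Brook → Yarm: 2.9+3.9+6.3 = 13.1
Ravel → Irby → Brook → Jorvik → Yarm: 2.9+3.9+1.4+4.2 = 12.4
The minimum is 12.3 km via Ravel → Arlen → Brook → Jorvik → Yarm.
So from Ravel the first move is to Arlen.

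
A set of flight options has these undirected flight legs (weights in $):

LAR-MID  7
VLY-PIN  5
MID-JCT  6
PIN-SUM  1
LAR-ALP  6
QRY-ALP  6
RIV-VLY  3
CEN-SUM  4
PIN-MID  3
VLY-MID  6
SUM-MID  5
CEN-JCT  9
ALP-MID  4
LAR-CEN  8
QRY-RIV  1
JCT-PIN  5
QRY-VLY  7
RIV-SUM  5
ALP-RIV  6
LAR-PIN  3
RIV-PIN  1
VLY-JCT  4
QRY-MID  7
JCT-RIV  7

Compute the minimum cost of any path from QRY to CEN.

Shortest distances from QRY:
QRY: 0
RIV: 1  (via QRY)
PIN: 2  (via RIV)
SUM: 3  (via PIN)
VLY: 4  (via RIV)
LAR: 5  (via PIN)
MID: 5  (via PIN)
ALP: 6  (via QRY)
CEN: 7  (via SUM)
Shortest route: QRY → RIV → PIN → SUM → CEN = $7.

$7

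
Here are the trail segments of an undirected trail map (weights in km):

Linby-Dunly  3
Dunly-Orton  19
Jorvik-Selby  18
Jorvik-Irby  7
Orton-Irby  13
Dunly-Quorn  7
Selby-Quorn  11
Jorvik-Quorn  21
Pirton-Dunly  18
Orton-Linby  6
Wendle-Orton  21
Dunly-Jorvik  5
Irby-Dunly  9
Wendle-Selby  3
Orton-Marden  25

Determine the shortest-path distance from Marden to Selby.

Candidate routes:
Marden - Orton - Linby - Dunly - Jorvik - Selby: 25+6+3+5+18 = 57
Marden - Orton - Wendle - Selby: 25+21+3 = 49
Marden - Orton - Linby - Dunly - Quorn - Selby: 25+6+3+7+11 = 52
Cheapest is Marden - Orton - Wendle - Selby at 49 km.

49 km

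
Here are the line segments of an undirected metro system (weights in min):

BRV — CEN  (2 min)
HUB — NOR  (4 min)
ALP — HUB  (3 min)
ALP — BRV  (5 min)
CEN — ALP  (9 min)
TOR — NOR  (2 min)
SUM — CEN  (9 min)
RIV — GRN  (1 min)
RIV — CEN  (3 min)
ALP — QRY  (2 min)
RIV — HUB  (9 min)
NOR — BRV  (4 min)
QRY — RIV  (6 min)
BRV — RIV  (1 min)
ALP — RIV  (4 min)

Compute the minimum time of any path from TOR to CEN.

Compare a few routes:
TOR → NOR → BRV → CEN: 2+4+2 = 8
TOR → NOR → BRV → RIV → CEN: 2+4+1+3 = 10
Cheapest is TOR → NOR → BRV → CEN at 8 min.

8 min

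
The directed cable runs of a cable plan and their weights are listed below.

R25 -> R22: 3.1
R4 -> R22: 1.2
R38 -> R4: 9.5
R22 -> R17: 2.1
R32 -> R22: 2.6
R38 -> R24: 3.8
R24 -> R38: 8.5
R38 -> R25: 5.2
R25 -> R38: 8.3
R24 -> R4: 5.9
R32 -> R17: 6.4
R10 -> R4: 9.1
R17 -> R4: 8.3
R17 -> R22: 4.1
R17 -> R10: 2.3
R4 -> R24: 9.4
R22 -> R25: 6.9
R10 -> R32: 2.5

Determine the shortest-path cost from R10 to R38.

20.3

Shortest distances from R10:
R10: 0
R32: 2.5  (via R10)
R22: 5.1  (via R32)
R17: 7.2  (via R22)
R4: 9.1  (via R10)
R25: 12  (via R22)
R24: 18.5  (via R4)
R38: 20.3  (via R25)
Shortest route: R10–R32–R22–R25–R38 = 20.3.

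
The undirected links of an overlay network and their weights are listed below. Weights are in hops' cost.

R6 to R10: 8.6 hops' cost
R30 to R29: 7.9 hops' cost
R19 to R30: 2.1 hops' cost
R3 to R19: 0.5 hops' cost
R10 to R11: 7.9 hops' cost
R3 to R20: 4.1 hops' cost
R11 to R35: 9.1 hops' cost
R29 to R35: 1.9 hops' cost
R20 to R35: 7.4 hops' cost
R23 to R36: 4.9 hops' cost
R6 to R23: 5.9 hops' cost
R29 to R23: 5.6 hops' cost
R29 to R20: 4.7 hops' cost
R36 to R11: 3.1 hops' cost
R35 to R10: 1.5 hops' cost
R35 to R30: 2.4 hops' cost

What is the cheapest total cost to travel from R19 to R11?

Compare a few routes:
R19 - R30 - R35 - R29 - R23 - R36 - R11: 2.1+2.4+1.9+5.6+4.9+3.1 = 20
R19 - R30 - R35 - R11: 2.1+2.4+9.1 = 13.6
R19 - R30 - R35 - R10 - R11: 2.1+2.4+1.5+7.9 = 13.9
Cheapest is R19 - R30 - R35 - R11 at 13.6 hops' cost.

13.6 hops' cost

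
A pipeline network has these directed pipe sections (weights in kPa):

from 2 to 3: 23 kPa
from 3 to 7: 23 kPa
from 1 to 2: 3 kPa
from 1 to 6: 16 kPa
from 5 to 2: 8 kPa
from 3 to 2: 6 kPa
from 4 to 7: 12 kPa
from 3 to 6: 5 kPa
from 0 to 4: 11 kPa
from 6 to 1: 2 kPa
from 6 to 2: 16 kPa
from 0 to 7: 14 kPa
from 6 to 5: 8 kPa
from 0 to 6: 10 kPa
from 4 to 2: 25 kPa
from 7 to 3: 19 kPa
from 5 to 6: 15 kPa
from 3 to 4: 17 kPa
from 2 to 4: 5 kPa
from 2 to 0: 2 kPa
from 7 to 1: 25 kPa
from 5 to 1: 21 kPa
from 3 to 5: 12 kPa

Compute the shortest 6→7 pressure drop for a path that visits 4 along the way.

Best 6 to 4: 6 → 1 → 2 → 4 costing 10
Best 4 to 7: 4 → 7 costing 12
Total via 4: 10 + 12 = 22 kPa.

22 kPa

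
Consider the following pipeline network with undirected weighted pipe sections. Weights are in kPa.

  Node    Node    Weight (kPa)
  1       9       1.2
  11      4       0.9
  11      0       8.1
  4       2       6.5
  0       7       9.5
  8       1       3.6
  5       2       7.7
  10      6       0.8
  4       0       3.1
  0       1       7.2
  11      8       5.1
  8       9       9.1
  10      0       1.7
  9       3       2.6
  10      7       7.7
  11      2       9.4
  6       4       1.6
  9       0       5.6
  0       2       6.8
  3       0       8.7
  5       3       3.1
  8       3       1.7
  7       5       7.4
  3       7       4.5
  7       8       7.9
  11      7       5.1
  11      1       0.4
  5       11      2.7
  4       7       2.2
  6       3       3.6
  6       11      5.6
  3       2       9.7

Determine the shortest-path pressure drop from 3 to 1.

Enumerating some paths:
3 → 8 → 1: 1.7+3.6 = 5.3
3 → 9 → 1: 2.6+1.2 = 3.8
The minimum is 3.8 kPa via 3 → 9 → 1.

3.8 kPa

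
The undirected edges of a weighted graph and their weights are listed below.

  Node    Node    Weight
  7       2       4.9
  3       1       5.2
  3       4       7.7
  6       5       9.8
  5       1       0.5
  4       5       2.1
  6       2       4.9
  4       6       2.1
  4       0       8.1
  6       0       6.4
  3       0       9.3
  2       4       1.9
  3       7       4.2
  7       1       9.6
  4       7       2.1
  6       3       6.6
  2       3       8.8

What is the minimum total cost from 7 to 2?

4

Running Dijkstra from 7:
7: 0
4: 2.1  (via 7)
2: 4  (via 4)
Shortest route: 7–4–2 = 4.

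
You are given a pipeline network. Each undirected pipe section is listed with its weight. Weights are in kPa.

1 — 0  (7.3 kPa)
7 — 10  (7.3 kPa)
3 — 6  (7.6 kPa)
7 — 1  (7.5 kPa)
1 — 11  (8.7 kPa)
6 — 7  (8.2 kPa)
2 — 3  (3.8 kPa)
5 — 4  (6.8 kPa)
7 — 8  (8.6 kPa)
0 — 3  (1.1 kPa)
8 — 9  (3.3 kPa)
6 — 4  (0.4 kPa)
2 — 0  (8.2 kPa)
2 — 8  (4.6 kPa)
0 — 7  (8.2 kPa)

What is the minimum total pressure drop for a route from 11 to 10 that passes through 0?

Best 11 to 0: 11–1–0 costing 16
Shortest 0→10: 0–7–10 = 15.5
Total via 0: 16 + 15.5 = 31.5 kPa.

31.5 kPa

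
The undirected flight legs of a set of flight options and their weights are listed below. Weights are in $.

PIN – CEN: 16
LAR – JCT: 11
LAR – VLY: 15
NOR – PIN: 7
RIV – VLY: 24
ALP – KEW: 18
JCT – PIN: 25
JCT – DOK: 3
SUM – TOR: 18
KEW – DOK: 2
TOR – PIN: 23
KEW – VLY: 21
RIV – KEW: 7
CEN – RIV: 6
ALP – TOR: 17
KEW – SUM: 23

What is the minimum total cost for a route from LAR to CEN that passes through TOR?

Shortest LAR→TOR: LAR–JCT–DOK–KEW–ALP–TOR = 51
Best TOR to CEN: TOR–PIN–CEN costing 39
Total via TOR: 51 + 39 = $90.

$90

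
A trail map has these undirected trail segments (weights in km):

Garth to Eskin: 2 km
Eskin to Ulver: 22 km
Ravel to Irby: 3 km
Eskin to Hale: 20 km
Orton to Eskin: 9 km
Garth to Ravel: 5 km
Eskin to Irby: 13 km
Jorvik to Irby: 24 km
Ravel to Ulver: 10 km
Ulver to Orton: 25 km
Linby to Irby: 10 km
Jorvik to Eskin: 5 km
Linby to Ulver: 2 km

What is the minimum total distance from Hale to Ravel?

Running Dijkstra from Hale:
Hale: 0
Eskin: 20  (via Hale)
Garth: 22  (via Eskin)
Jorvik: 25  (via Eskin)
Ravel: 27  (via Garth)
Shortest route: Hale → Eskin → Garth → Ravel = 27 km.

27 km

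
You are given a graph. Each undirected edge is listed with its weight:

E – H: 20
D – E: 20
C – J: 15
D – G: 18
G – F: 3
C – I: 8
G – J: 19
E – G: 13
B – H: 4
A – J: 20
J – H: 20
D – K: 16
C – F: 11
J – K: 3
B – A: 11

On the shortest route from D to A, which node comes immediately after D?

Candidate routes:
D–K–J–H–B–A: 16+3+20+4+11 = 54
D–E–H–B–A: 20+20+4+11 = 55
D–G–J–A: 18+19+20 = 57
D–K–J–A: 16+3+20 = 39
Cheapest is D–K–J–A at 39.
So from D the first move is to K.

K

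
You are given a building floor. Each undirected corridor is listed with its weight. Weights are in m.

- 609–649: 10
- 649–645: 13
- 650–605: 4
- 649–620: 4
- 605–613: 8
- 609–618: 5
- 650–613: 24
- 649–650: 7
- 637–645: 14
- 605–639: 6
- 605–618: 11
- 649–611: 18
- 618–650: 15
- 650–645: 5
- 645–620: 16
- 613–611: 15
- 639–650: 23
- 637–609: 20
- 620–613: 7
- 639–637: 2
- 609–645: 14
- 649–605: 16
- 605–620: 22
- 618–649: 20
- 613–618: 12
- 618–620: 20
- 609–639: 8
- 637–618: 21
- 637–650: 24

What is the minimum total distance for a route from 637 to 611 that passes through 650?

37 m

Shortest 637→650: 637 → 639 → 605 → 650 = 12
Best 650 to 611: 650 → 649 → 611 costing 25
Total via 650: 12 + 25 = 37 m.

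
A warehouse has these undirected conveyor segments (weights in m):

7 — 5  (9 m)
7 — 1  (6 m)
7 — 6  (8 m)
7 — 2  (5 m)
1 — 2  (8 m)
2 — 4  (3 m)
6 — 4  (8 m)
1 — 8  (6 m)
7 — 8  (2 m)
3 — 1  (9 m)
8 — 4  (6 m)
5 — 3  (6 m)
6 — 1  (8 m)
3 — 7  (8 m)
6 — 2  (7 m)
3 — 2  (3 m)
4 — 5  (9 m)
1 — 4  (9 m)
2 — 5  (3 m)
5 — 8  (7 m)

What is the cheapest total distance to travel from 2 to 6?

7 m

Running Dijkstra from 2:
2: 0
3: 3  (via 2)
4: 3  (via 2)
5: 3  (via 2)
7: 5  (via 2)
6: 7  (via 2)
Shortest route: 2 → 6 = 7 m.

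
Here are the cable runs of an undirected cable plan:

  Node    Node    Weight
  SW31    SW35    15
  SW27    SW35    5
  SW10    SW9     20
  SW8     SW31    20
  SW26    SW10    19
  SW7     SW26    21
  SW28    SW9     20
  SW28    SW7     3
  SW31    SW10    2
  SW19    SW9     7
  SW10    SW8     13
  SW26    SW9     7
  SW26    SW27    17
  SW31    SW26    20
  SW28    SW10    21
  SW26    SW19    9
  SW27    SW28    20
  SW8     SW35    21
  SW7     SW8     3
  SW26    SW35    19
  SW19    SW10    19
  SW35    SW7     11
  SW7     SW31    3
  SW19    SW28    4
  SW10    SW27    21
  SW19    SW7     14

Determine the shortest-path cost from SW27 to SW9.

Running Dijkstra from SW27:
SW27: 0
SW35: 5  (via SW27)
SW7: 16  (via SW35)
SW26: 17  (via SW27)
SW8: 19  (via SW7)
SW28: 19  (via SW7)
SW31: 19  (via SW7)
SW10: 21  (via SW27)
SW19: 23  (via SW28)
SW9: 24  (via SW26)
Shortest route: SW27–SW26–SW9 = 24.

24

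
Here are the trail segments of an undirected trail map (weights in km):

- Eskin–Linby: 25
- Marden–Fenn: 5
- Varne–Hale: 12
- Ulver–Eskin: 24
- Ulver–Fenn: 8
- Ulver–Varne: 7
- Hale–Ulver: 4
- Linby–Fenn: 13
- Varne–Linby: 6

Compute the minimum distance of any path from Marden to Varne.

Shortest distances from Marden:
Marden: 0
Fenn: 5  (via Marden)
Ulver: 13  (via Fenn)
Hale: 17  (via Ulver)
Linby: 18  (via Fenn)
Varne: 20  (via Ulver)
Shortest route: Marden → Fenn → Ulver → Varne = 20 km.

20 km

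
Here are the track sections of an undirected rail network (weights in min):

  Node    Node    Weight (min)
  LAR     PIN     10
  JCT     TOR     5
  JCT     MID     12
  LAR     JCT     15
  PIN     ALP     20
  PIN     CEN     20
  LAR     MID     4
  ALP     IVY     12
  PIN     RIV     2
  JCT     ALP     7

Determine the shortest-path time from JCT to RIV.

27 min

Candidate routes:
JCT → MID → LAR → PIN → RIV: 12+4+10+2 = 28
JCT → LAR → PIN → RIV: 15+10+2 = 27
The minimum is 27 min via JCT → LAR → PIN → RIV.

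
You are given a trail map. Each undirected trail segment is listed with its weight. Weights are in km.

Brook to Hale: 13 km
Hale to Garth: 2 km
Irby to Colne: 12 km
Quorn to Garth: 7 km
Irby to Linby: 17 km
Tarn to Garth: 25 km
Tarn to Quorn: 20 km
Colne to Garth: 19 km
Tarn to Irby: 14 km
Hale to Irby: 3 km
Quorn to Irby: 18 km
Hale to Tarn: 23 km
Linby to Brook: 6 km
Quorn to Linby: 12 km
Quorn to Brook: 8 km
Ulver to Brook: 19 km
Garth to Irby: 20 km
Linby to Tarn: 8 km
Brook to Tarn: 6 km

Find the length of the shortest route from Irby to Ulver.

35 km

Running Dijkstra from Irby:
Irby: 0
Hale: 3  (via Irby)
Garth: 5  (via Hale)
Colne: 12  (via Irby)
Quorn: 12  (via Garth)
Tarn: 14  (via Irby)
Brook: 16  (via Hale)
Linby: 17  (via Irby)
Ulver: 35  (via Brook)
Shortest route: Irby–Hale–Brook–Ulver = 35 km.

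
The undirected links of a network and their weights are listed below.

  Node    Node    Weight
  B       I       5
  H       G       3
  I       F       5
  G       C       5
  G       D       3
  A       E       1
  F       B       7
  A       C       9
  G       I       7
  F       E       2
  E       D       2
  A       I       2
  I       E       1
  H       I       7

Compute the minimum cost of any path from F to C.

12

Running Dijkstra from F:
F: 0
E: 2  (via F)
A: 3  (via E)
I: 3  (via E)
D: 4  (via E)
B: 7  (via F)
G: 7  (via D)
H: 10  (via I)
C: 12  (via A)
Shortest route: F–E–A–C = 12.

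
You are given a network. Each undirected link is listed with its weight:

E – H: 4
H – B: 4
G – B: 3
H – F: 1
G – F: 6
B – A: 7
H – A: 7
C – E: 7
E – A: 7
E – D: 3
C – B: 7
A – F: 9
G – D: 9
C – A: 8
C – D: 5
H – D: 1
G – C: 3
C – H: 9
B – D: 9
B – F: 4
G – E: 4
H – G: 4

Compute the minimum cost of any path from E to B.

Shortest distances from E:
E: 0
D: 3  (via E)
G: 4  (via E)
H: 4  (via E)
F: 5  (via H)
A: 7  (via E)
B: 7  (via G)
Shortest route: E–G–B = 7.

7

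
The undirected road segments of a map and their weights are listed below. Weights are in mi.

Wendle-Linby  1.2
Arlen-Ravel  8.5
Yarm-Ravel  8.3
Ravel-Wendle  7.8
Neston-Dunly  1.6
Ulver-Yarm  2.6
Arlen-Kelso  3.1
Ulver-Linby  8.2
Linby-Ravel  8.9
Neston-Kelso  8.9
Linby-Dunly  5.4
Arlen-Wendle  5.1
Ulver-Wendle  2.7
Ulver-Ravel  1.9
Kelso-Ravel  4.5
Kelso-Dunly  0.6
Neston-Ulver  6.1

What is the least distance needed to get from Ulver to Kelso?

6.4 mi

Candidate routes:
Ulver - Neston - Dunly - Kelso: 6.1+1.6+0.6 = 8.3
Ulver - Ravel - Kelso: 1.9+4.5 = 6.4
The minimum is 6.4 mi via Ulver - Ravel - Kelso.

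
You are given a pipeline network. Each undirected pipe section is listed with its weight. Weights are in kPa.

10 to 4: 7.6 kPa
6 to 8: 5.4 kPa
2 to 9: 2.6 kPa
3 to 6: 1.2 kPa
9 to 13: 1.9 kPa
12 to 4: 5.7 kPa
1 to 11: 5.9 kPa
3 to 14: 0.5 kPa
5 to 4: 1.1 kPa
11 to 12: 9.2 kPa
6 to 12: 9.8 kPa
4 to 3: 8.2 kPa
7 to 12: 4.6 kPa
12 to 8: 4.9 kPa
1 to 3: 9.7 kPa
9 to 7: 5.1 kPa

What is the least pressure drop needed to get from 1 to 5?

Compare a few routes:
1–11–12–4–5: 5.9+9.2+5.7+1.1 = 21.9
1–3–6–12–4–5: 9.7+1.2+9.8+5.7+1.1 = 27.5
1–3–4–5: 9.7+8.2+1.1 = 19
1–3–6–8–12–4–5: 9.7+1.2+5.4+4.9+5.7+1.1 = 28
The minimum is 19 kPa via 1–3–4–5.

19 kPa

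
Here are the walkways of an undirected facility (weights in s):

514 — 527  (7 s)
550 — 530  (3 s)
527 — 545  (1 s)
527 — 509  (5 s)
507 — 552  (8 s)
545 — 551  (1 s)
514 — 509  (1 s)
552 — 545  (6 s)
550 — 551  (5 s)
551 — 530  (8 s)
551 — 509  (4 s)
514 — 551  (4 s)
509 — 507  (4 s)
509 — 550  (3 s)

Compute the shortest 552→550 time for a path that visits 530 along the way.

Best 552 to 530: 552 → 545 → 551 → 530 costing 15
Shortest 530→550: 530 → 550 = 3
Total via 530: 15 + 3 = 18 s.

18 s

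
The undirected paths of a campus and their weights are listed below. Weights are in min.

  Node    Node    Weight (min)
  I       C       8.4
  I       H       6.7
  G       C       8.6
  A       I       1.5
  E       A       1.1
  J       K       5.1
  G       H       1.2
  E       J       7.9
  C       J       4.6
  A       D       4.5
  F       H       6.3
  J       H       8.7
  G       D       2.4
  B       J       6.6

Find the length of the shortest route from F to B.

21.6 min

Compare a few routes:
F - H - G - C - J - B: 6.3+1.2+8.6+4.6+6.6 = 27.3
F - H - J - B: 6.3+8.7+6.6 = 21.6
The minimum is 21.6 min via F - H - J - B.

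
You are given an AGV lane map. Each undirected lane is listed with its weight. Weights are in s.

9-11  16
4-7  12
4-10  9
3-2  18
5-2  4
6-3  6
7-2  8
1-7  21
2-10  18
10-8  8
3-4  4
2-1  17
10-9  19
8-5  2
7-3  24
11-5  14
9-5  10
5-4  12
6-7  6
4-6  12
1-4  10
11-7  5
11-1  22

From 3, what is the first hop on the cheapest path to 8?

Enumerating some paths:
3 → 4 → 10 → 8: 4+9+8 = 21
3 → 4 → 5 → 8: 4+12+2 = 18
3 → 2 → 5 → 8: 18+4+2 = 24
The minimum is 18 s via 3 → 4 → 5 → 8.
So from 3 the first move is to 4.

4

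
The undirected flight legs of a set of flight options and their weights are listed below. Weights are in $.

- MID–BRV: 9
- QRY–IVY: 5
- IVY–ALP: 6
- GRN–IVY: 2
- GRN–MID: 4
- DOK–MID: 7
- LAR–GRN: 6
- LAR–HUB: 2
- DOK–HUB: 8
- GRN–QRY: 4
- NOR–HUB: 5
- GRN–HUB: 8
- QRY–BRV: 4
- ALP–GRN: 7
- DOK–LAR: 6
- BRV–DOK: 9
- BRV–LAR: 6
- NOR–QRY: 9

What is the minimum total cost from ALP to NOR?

Candidate routes:
ALP–IVY–GRN–LAR–HUB–NOR: 6+2+6+2+5 = 21
ALP–IVY–QRY–NOR: 6+5+9 = 20
The minimum is $20 via ALP–IVY–QRY–NOR.

$20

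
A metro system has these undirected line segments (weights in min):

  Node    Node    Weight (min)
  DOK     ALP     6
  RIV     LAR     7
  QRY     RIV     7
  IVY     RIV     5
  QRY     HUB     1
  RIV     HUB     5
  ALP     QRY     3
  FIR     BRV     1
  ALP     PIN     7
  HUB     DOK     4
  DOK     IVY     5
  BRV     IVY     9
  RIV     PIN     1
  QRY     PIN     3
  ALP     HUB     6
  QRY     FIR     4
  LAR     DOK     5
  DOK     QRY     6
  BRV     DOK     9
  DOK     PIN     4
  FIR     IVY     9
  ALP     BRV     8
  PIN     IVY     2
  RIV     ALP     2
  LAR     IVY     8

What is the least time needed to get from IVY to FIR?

9 min

Running Dijkstra from IVY:
IVY: 0
PIN: 2  (via IVY)
RIV: 3  (via PIN)
ALP: 5  (via RIV)
DOK: 5  (via IVY)
QRY: 5  (via PIN)
HUB: 6  (via QRY)
LAR: 8  (via IVY)
BRV: 9  (via IVY)
FIR: 9  (via IVY)
Shortest route: IVY–FIR = 9 min.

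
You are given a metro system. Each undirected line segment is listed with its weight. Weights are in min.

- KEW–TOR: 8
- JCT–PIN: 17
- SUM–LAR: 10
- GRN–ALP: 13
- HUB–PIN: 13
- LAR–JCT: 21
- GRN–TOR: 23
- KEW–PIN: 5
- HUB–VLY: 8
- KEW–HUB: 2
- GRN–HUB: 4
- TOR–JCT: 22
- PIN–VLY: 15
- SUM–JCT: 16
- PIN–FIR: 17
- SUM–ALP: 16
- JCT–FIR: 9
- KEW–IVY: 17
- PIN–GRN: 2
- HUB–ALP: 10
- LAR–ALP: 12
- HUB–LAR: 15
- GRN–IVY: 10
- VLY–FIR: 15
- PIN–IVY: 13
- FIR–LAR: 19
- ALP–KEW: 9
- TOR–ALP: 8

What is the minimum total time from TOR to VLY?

18 min

Running Dijkstra from TOR:
TOR: 0
KEW: 8  (via TOR)
ALP: 8  (via TOR)
HUB: 10  (via KEW)
PIN: 13  (via KEW)
GRN: 14  (via HUB)
VLY: 18  (via HUB)
Shortest route: TOR → KEW → HUB → VLY = 18 min.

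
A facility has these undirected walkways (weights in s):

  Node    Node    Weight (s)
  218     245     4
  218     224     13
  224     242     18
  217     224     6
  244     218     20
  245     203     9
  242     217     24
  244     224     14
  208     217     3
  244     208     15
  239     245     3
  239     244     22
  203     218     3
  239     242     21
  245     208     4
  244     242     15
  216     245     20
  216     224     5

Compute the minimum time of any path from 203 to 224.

Compare a few routes:
203–245–218–224: 9+4+13 = 26
203–245–208–217–224: 9+4+3+6 = 22
203–218–224: 3+13 = 16
203–218–245–208–217–224: 3+4+4+3+6 = 20
Cheapest is 203–218–224 at 16 s.

16 s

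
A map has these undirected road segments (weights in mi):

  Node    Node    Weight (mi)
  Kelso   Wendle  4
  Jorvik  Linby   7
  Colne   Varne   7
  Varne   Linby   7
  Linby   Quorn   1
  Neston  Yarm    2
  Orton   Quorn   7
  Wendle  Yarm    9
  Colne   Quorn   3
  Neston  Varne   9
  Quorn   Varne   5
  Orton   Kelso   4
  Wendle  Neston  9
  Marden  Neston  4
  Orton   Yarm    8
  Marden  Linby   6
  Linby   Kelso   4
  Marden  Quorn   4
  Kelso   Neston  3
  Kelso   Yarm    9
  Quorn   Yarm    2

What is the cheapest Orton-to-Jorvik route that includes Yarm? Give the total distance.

18 mi

Best Orton to Yarm: Orton–Yarm costing 8
Best Yarm to Jorvik: Yarm–Quorn–Linby–Jorvik costing 10
Total via Yarm: 8 + 10 = 18 mi.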